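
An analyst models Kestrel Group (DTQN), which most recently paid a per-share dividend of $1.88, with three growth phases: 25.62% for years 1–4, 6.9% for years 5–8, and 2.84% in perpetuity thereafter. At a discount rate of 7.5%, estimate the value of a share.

$100.75

Three-stage DDM. Project D₁…D_8; terminal Gordon value at t=8 with g = 0.0284; discount at r = 0.075.
D_1 = 2.3617
D_2 = 2.9667
D_3 = 3.7268
D_4 = 4.6816
D_5 = 5.0046
D_6 = 5.3499
D_7 = 5.7191
D_8 = 6.1137
TV_8 = 6.2873/(0.075−0.0284) = 134.9211
P₀ = Σ Dₜ/(1+r)ᵗ + TV_8/(1+r)^8 = 100.7479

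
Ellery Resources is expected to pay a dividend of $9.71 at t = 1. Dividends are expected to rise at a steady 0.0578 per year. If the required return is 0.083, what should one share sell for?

$385.32

Gordon growth model: P₀ = D₁/(r − g), with D₁ = 9.71 given directly.
P₀ = 9.7100 / (0.083 − 0.0578) = 9.7100 / 0.0252 = 385.3175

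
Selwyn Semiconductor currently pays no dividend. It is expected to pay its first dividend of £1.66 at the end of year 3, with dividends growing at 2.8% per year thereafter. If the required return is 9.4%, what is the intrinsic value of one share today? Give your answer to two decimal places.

£21.02

Deferred-dividend DDM. At t=2 the remaining stream is a growing perpetuity with first payment D_3 = 1.66.
V_2 = D_3/(r−g) = 1.66/(0.094−0.028) = 25.1515
P₀ = V_2/(1+r)^2 = 25.1515/(1+0.094)^2 = 21.0150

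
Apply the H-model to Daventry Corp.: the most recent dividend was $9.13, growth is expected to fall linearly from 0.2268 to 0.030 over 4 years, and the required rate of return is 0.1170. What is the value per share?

$149.40

H-model: P₀ = D₀[(1+g_L) + H(g_S−g_L)]/(r−g_L), with H = 4/2 = 2.
P₀ = 9.13 × [(1+0.03) + 2×(0.2268−0.03)] / (0.117−0.03)
   = 9.13 × 1.4236 / 0.087 = 149.3962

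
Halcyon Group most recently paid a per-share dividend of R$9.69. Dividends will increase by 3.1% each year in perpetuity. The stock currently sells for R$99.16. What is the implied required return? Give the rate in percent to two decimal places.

13.18%

Rearranging the constant-growth DDM: r = D₁/P₀ + g.
D₁ = 9.69 × (1 + 0.031) = 9.9904.
r = 9.9904 / 99.16 + 0.031 = 0.10075 + 0.031 = 0.13175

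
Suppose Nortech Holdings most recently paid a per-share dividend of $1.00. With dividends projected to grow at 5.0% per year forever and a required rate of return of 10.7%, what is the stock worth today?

Gordon growth model: P₀ = D₁/(r − g). D₁ = 1.00 × (1 + 0.05) = 1.0500.
P₀ = 1.0500 / (0.107 − 0.05) = 1.0500 / 0.057 = 18.4211

$18.42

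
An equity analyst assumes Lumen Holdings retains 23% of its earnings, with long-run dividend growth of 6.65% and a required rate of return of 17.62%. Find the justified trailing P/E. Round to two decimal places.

7.49

Payout ratio b = 1 − 0.23 = 0.77.
Justified trailing P/E = b(1+g)/(r−g) = 0.77×(1+0.0665)/(0.1762−0.0665) = 7.4859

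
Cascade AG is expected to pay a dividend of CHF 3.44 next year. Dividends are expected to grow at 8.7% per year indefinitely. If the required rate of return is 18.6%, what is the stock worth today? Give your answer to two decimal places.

CHF 34.75

Gordon growth model: P₀ = D₁/(r − g), with D₁ = 3.44 given directly.
P₀ = 3.4400 / (0.186 − 0.087) = 3.4400 / 0.099 = 34.7475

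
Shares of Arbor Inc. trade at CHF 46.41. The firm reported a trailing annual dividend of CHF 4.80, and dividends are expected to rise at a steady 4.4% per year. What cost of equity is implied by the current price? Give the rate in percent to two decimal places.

Rearranging the constant-growth DDM: r = D₁/P₀ + g.
D₁ = 4.80 × (1 + 0.044) = 5.0112.
r = 5.0112 / 46.41 + 0.044 = 0.10798 + 0.044 = 0.15198

15.20%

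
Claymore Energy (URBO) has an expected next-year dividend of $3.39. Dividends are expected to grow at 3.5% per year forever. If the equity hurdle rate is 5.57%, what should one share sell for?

$163.77

Gordon growth model: P₀ = D₁/(r − g), with D₁ = 3.39 given directly.
P₀ = 3.3900 / (0.0557 − 0.035) = 3.3900 / 0.0207 = 163.7681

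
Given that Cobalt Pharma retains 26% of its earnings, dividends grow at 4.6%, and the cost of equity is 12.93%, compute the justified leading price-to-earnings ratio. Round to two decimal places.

8.88

Payout ratio b = 1 − 0.26 = 0.74.
Justified leading P/E = b/(r−g) = 0.74/(0.1293−0.046) = 8.8836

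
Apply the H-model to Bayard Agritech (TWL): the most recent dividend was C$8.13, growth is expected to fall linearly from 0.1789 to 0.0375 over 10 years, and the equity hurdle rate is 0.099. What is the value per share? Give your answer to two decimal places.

C$230.61

H-model: P₀ = D₀[(1+g_L) + H(g_S−g_L)]/(r−g_L), with H = 10/2 = 5.
P₀ = 8.13 × [(1+0.0375) + 5×(0.1789−0.0375)] / (0.099−0.0375)
   = 8.13 × 1.7445 / 0.0615 = 230.6144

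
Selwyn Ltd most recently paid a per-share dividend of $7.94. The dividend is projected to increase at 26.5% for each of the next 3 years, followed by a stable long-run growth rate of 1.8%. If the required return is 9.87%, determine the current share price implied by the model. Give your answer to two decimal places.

Two-stage DDM. Project D₁…D_3 at 0.265, terminal growth 0.018, discount at r = 0.0987.
D_1 = 10.0441
D_2 = 12.7058
D_3 = 16.0728
Terminal value at t=3: TV = D_4/(r−g) = 16.3621/(0.0987−0.018) = 202.7525
P₀ = 10.0441/(1+0.0987)^1 + 12.7058/(1+0.0987)^2 + 16.0728/(1+0.0987)^3 + 202.7525/(1+0.0987)^3 = 184.6583

$184.66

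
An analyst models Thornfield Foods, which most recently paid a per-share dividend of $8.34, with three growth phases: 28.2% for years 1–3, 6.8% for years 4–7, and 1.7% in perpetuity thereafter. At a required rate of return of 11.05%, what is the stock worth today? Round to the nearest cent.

$199.57

Three-stage DDM. Project D₁…D_7; terminal Gordon value at t=7 with g = 0.017; discount at r = 0.1105.
D_1 = 10.6919
D_2 = 13.7070
D_3 = 17.5724
D_4 = 18.7673
D_5 = 20.0435
D_6 = 21.4064
D_7 = 22.8620
TV_7 = 23.2507/(0.1105−0.017) = 248.6706
P₀ = Σ Dₜ/(1+r)ᵗ + TV_7/(1+r)^7 = 199.5709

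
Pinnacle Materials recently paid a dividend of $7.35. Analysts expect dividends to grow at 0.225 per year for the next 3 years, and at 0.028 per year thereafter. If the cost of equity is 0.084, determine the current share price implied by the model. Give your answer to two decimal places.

$223.02

Two-stage DDM. Project D₁…D_3 at 0.225, terminal growth 0.028, discount at r = 0.084.
D_1 = 9.0038
D_2 = 11.0296
D_3 = 13.5113
Terminal value at t=3: TV = D_4/(r−g) = 13.8896/(0.084−0.028) = 248.0280
P₀ = 9.0038/(1+0.084)^1 + 11.0296/(1+0.084)^2 + 13.5113/(1+0.084)^3 + 248.0280/(1+0.084)^3 = 223.0209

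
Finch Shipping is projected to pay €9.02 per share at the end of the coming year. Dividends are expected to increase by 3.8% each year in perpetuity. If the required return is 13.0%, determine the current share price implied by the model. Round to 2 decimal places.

€98.04

Gordon growth model: P₀ = D₁/(r − g), with D₁ = 9.02 given directly.
P₀ = 9.0200 / (0.13 − 0.038) = 9.0200 / 0.092 = 98.0435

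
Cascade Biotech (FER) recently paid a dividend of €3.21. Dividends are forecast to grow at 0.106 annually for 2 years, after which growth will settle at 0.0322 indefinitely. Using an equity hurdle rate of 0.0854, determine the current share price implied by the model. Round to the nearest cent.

Two-stage DDM. Project D₁…D_2 at 0.106, terminal growth 0.0322, discount at r = 0.0854.
D_1 = 3.5503
D_2 = 3.9266
Terminal value at t=2: TV = D_3/(r−g) = 4.0530/(0.0854−0.0322) = 76.1847
P₀ = 3.5503/(1+0.0854)^1 + 3.9266/(1+0.0854)^2 + 76.1847/(1+0.0854)^2 = 71.2717

€71.27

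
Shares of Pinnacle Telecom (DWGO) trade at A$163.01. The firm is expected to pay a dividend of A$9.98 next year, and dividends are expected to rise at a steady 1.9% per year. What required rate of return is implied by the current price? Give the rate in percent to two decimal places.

Rearranging the constant-growth DDM: r = D₁/P₀ + g.
r = 9.9800 / 163.01 + 0.019 = 0.06122 + 0.019 = 0.08022

8.02%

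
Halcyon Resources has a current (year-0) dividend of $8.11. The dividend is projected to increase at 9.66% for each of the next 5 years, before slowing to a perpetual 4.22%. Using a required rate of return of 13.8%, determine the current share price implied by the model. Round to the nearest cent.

$109.64

Two-stage DDM. Project D₁…D_5 at 0.0966, terminal growth 0.0422, discount at r = 0.138.
D_1 = 8.8934
D_2 = 9.7525
D_3 = 10.6946
D_4 = 11.7277
D_5 = 12.8606
Terminal value at t=5: TV = D_6/(r−g) = 13.4033/(0.138−0.0422) = 139.9096
P₀ = 8.8934/(1+0.138)^1 + 9.7525/(1+0.138)^2 + 10.6946/(1+0.138)^3 + 11.7277/(1+0.138)^4 + 12.8606/(1+0.138)^5 + 139.9096/(1+0.138)^5 = 109.6388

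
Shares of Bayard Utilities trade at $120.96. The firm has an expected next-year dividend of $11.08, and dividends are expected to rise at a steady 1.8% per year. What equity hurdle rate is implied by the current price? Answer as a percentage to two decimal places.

10.96%

Rearranging the constant-growth DDM: r = D₁/P₀ + g.
r = 11.0800 / 120.96 + 0.018 = 0.09160 + 0.018 = 0.10960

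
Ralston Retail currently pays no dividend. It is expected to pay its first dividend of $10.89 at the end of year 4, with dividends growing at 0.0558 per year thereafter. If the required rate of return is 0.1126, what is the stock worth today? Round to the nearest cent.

$139.21

Deferred-dividend DDM. At t=3 the remaining stream is a growing perpetuity with first payment D_4 = 10.89.
V_3 = D_4/(r−g) = 10.89/(0.1126−0.0558) = 191.7254
P₀ = V_3/(1+r)^3 = 191.7254/(1+0.1126)^3 = 139.2074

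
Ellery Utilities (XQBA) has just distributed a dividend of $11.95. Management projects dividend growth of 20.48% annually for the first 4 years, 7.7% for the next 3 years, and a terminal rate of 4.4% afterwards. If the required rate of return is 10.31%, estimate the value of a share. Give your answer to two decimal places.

Three-stage DDM. Project D₁…D_7; terminal Gordon value at t=7 with g = 0.044; discount at r = 0.1031.
D_1 = 14.3974
D_2 = 17.3459
D_3 = 20.8984
D_4 = 25.1784
D_5 = 27.1171
D_6 = 29.2051
D_7 = 31.4539
TV_7 = 32.8379/(0.1031−0.044) = 555.6328
P₀ = Σ Dₜ/(1+r)ᵗ + TV_7/(1+r)^7 = 388.0841

$388.08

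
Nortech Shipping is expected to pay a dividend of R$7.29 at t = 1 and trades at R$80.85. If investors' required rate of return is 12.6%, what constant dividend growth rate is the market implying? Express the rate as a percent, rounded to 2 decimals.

From P₀ = D₁/(r − g), the implied growth is g = r − D₁/P₀.
g = 0.126 − 7.29/80.85 = 0.126 − 0.09017 = 0.03583

3.58%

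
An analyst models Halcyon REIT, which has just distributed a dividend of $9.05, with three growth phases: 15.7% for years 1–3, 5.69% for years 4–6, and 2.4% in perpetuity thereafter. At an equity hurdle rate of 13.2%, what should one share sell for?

$128.24

Three-stage DDM. Project D₁…D_6; terminal Gordon value at t=6 with g = 0.024; discount at r = 0.132.
D_1 = 10.4709
D_2 = 12.1148
D_3 = 14.0168
D_4 = 14.8143
D_5 = 15.6573
D_6 = 16.5482
TV_6 = 16.9453/(0.132−0.024) = 156.9013
P₀ = Σ Dₜ/(1+r)ᵗ + TV_6/(1+r)^6 = 128.2439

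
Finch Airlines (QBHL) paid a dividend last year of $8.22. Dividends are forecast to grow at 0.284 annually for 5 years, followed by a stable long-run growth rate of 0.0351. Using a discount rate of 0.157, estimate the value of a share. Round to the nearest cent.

Two-stage DDM. Project D₁…D_5 at 0.284, terminal growth 0.0351, discount at r = 0.157.
D_1 = 10.5545
D_2 = 13.5520
D_3 = 17.4007
D_4 = 22.3425
D_5 = 28.6878
Terminal value at t=5: TV = D_6/(r−g) = 29.6947/(0.157−0.0351) = 243.5990
P₀ = 10.5545/(1+0.157)^1 + 13.5520/(1+0.157)^2 + 17.4007/(1+0.157)^3 + 22.3425/(1+0.157)^4 + 28.6878/(1+0.157)^5 + 243.5990/(1+0.157)^5 = 174.2775

$174.28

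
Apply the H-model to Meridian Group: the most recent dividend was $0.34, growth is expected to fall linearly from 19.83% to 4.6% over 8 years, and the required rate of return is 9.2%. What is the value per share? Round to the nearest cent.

$12.23

H-model: P₀ = D₀[(1+g_L) + H(g_S−g_L)]/(r−g_L), with H = 8/2 = 4.
P₀ = 0.34 × [(1+0.046) + 4×(0.1983−0.046)] / (0.092−0.046)
   = 0.34 × 1.6552 / 0.046 = 12.2341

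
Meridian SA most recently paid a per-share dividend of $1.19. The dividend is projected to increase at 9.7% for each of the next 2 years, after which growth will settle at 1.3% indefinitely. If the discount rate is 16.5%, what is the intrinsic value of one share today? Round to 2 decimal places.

Two-stage DDM. Project D₁…D_2 at 0.097, terminal growth 0.013, discount at r = 0.165.
D_1 = 1.3054
D_2 = 1.4321
Terminal value at t=2: TV = D_3/(r−g) = 1.4507/(0.165−0.013) = 9.5439
P₀ = 1.3054/(1+0.165)^1 + 1.4321/(1+0.165)^2 + 9.5439/(1+0.165)^2 = 9.2076

$9.21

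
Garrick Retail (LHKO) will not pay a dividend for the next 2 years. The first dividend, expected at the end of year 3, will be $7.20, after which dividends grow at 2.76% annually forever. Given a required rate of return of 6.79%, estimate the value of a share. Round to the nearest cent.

Deferred-dividend DDM. At t=2 the remaining stream is a growing perpetuity with first payment D_3 = 7.20.
V_2 = D_3/(r−g) = 7.20/(0.0679−0.0276) = 178.6600
P₀ = V_2/(1+r)^2 = 178.6600/(1+0.0679)^2 = 156.6629

$156.66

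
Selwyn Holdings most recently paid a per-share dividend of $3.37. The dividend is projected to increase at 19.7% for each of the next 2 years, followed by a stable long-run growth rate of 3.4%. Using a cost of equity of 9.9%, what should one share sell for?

Two-stage DDM. Project D₁…D_2 at 0.197, terminal growth 0.034, discount at r = 0.099.
D_1 = 4.0339
D_2 = 4.8286
Terminal value at t=2: TV = D_3/(r−g) = 4.9927/(0.099−0.034) = 76.8113
P₀ = 4.0339/(1+0.099)^1 + 4.8286/(1+0.099)^2 + 76.8113/(1+0.099)^2 = 71.2644

$71.26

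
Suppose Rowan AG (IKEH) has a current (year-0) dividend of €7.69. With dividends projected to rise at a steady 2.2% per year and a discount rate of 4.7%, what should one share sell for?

€314.37

Gordon growth model: P₀ = D₁/(r − g). D₁ = 7.69 × (1 + 0.022) = 7.8592.
P₀ = 7.8592 / (0.047 − 0.022) = 7.8592 / 0.025 = 314.3672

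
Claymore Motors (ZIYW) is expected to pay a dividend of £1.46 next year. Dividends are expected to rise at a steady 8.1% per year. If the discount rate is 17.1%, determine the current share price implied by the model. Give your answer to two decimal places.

Gordon growth model: P₀ = D₁/(r − g), with D₁ = 1.46 given directly.
P₀ = 1.4600 / (0.171 − 0.081) = 1.4600 / 0.09 = 16.2222

£16.22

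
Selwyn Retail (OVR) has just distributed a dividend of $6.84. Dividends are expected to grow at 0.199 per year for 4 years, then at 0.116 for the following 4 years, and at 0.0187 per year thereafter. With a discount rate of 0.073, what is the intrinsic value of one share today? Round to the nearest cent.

Three-stage DDM. Project D₁…D_8; terminal Gordon value at t=8 with g = 0.0187; discount at r = 0.073.
D_1 = 8.2012
D_2 = 9.8332
D_3 = 11.7900
D_4 = 14.1362
D_5 = 15.7760
D_6 = 17.6060
D_7 = 19.6483
D_8 = 21.9275
TV_8 = 22.3376/(0.073−0.0187) = 411.3733
P₀ = Σ Dₜ/(1+r)ᵗ + TV_8/(1+r)^8 = 317.6176

$317.62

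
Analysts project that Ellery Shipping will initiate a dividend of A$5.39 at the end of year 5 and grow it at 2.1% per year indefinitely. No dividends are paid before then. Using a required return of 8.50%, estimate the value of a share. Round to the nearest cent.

A$60.77

Deferred-dividend DDM. At t=4 the remaining stream is a growing perpetuity with first payment D_5 = 5.39.
V_4 = D_5/(r−g) = 5.39/(0.085−0.021) = 84.2188
P₀ = V_4/(1+r)^4 = 84.2188/(1+0.085)^4 = 60.7701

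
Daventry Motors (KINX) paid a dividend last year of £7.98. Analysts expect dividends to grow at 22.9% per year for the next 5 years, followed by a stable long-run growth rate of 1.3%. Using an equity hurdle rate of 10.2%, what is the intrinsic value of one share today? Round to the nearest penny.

Two-stage DDM. Project D₁…D_5 at 0.229, terminal growth 0.013, discount at r = 0.102.
D_1 = 9.8074
D_2 = 12.0533
D_3 = 14.8135
D_4 = 18.2058
D_5 = 22.3750
Terminal value at t=5: TV = D_6/(r−g) = 22.6658/(0.102−0.013) = 254.6723
P₀ = 9.8074/(1+0.102)^1 + 12.0533/(1+0.102)^2 + 14.8135/(1+0.102)^3 + 18.2058/(1+0.102)^4 + 22.3750/(1+0.102)^5 + 254.6723/(1+0.102)^5 = 212.7081

£212.71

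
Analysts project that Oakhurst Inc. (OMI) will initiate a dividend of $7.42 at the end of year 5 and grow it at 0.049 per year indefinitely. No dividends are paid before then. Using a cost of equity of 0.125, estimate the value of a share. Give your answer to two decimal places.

$60.95

Deferred-dividend DDM. At t=4 the remaining stream is a growing perpetuity with first payment D_5 = 7.42.
V_4 = D_5/(r−g) = 7.42/(0.125−0.049) = 97.6316
P₀ = V_4/(1+r)^4 = 97.6316/(1+0.125)^4 = 60.9509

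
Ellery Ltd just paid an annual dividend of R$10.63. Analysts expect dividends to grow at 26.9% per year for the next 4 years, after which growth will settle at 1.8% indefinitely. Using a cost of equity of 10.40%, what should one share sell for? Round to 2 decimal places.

Two-stage DDM. Project D₁…D_4 at 0.269, terminal growth 0.018, discount at r = 0.104.
D_1 = 13.4895
D_2 = 17.1181
D_3 = 21.7229
D_4 = 27.5664
Terminal value at t=4: TV = D_5/(r−g) = 28.0626/(0.104−0.018) = 326.3090
P₀ = 13.4895/(1+0.104)^1 + 17.1181/(1+0.104)^2 + 21.7229/(1+0.104)^3 + 27.5664/(1+0.104)^4 + 326.3090/(1+0.104)^4 = 280.6253

R$280.63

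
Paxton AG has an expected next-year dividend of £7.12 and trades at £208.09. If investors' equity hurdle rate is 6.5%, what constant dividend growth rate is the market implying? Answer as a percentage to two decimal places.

From P₀ = D₁/(r − g), the implied growth is g = r − D₁/P₀.
g = 0.065 − 7.12/208.09 = 0.065 − 0.03422 = 0.03078

3.08%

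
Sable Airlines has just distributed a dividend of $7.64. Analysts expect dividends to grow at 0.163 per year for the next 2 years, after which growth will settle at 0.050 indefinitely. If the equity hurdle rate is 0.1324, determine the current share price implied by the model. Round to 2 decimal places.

$118.59

Two-stage DDM. Project D₁…D_2 at 0.163, terminal growth 0.05, discount at r = 0.1324.
D_1 = 8.8853
D_2 = 10.3336
Terminal value at t=2: TV = D_3/(r−g) = 10.8503/(0.1324−0.05) = 131.6785
P₀ = 8.8853/(1+0.1324)^1 + 10.3336/(1+0.1324)^2 + 131.6785/(1+0.1324)^2 = 118.5919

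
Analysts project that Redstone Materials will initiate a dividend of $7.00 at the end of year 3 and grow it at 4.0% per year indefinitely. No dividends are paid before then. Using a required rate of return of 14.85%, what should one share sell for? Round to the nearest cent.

Deferred-dividend DDM. At t=2 the remaining stream is a growing perpetuity with first payment D_3 = 7.00.
V_2 = D_3/(r−g) = 7.00/(0.1485−0.04) = 64.5161
P₀ = V_2/(1+r)^2 = 64.5161/(1+0.1485)^2 = 48.9110

$48.91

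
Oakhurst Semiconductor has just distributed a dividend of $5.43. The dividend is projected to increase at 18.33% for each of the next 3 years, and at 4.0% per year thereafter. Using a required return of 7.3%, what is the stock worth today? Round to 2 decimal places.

Two-stage DDM. Project D₁…D_3 at 0.1833, terminal growth 0.04, discount at r = 0.073.
D_1 = 6.4253
D_2 = 7.6031
D_3 = 8.9967
Terminal value at t=3: TV = D_4/(r−g) = 9.3566/(0.073−0.04) = 283.5331
P₀ = 6.4253/(1+0.073)^1 + 7.6031/(1+0.073)^2 + 8.9967/(1+0.073)^3 + 283.5331/(1+0.073)^3 = 249.3861

$249.39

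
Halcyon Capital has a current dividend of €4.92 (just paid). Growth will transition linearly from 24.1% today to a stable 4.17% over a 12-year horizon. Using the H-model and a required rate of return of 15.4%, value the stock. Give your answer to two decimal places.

€98.03

H-model: P₀ = D₀[(1+g_L) + H(g_S−g_L)]/(r−g_L), with H = 12/2 = 6.
P₀ = 4.92 × [(1+0.0417) + 6×(0.241−0.0417)] / (0.154−0.0417)
   = 4.92 × 2.2375 / 0.1123 = 98.0276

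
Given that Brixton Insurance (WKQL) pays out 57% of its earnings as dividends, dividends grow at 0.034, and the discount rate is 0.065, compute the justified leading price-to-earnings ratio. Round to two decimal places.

18.39

Justified leading P/E = b/(r−g) = 0.57/(0.065−0.034) = 18.3871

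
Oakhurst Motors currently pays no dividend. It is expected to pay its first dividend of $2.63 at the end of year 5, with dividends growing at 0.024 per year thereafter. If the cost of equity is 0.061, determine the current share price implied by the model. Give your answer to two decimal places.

$56.09

Deferred-dividend DDM. At t=4 the remaining stream is a growing perpetuity with first payment D_5 = 2.63.
V_4 = D_5/(r−g) = 2.63/(0.061−0.024) = 71.0811
P₀ = V_4/(1+r)^4 = 71.0811/(1+0.061)^4 = 56.0909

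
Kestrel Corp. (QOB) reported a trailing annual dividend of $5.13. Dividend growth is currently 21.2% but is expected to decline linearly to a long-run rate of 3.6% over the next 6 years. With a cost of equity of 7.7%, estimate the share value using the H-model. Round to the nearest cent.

$195.69

H-model: P₀ = D₀[(1+g_L) + H(g_S−g_L)]/(r−g_L), with H = 6/2 = 3.
P₀ = 5.13 × [(1+0.036) + 3×(0.212−0.036)] / (0.077−0.036)
   = 5.13 × 1.5640 / 0.041 = 195.6907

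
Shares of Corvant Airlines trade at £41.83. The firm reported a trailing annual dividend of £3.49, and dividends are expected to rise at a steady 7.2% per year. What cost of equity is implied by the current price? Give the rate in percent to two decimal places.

Rearranging the constant-growth DDM: r = D₁/P₀ + g.
D₁ = 3.49 × (1 + 0.072) = 3.7413.
r = 3.7413 / 41.83 + 0.072 = 0.08944 + 0.072 = 0.16144

16.14%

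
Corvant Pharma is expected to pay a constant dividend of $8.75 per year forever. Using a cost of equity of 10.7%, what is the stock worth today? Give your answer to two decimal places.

$81.78

Zero-growth DDM (perpetuity): P₀ = D/r = 8.75 / 0.107 = 81.7757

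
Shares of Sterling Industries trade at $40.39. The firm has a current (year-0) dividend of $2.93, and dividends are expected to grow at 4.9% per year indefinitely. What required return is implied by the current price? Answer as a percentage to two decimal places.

Rearranging the constant-growth DDM: r = D₁/P₀ + g.
D₁ = 2.93 × (1 + 0.049) = 3.0736.
r = 3.0736 / 40.39 + 0.049 = 0.07610 + 0.049 = 0.12510

12.51%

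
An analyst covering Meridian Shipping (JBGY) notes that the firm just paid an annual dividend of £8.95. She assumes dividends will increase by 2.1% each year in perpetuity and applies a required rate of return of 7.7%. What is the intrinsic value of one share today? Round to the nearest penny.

£163.18

Gordon growth model: P₀ = D₁/(r − g). D₁ = 8.95 × (1 + 0.021) = 9.1379.
P₀ = 9.1379 / (0.077 − 0.021) = 9.1379 / 0.056 = 163.1777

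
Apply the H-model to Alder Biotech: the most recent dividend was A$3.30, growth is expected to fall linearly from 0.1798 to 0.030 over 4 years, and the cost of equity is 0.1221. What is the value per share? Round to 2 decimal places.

A$47.64

H-model: P₀ = D₀[(1+g_L) + H(g_S−g_L)]/(r−g_L), with H = 4/2 = 2.
P₀ = 3.30 × [(1+0.03) + 2×(0.1798−0.03)] / (0.1221−0.03)
   = 3.30 × 1.3296 / 0.0921 = 47.6404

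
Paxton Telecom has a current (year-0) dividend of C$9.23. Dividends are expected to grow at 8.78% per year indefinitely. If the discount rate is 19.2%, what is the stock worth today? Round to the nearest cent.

Gordon growth model: P₀ = D₁/(r − g). D₁ = 9.23 × (1 + 0.0878) = 10.0404.
P₀ = 10.0404 / (0.192 − 0.0878) = 10.0404 / 0.1042 = 96.3569

C$96.36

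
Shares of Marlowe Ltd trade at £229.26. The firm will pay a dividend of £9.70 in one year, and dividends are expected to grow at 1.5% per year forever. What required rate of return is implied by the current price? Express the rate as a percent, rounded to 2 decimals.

5.73%

Rearranging the constant-growth DDM: r = D₁/P₀ + g.
r = 9.7000 / 229.26 + 0.015 = 0.04231 + 0.015 = 0.05731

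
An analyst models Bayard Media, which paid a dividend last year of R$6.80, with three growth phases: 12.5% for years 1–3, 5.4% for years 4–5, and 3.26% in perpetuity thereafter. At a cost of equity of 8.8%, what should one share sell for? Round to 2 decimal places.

R$167.66

Three-stage DDM. Project D₁…D_5; terminal Gordon value at t=5 with g = 0.0326; discount at r = 0.088.
D_1 = 7.6500
D_2 = 8.6062
D_3 = 9.6820
D_4 = 10.2049
D_5 = 10.7559
TV_5 = 11.1066/(0.088−0.0326) = 200.4795
P₀ = Σ Dₜ/(1+r)ᵗ + TV_5/(1+r)^5 = 167.6570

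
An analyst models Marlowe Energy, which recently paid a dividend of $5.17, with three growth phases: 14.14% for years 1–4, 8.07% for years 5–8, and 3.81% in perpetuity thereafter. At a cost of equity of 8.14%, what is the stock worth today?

Three-stage DDM. Project D₁…D_8; terminal Gordon value at t=8 with g = 0.0381; discount at r = 0.0814.
D_1 = 5.9010
D_2 = 6.7354
D_3 = 7.6878
D_4 = 8.7749
D_5 = 9.4830
D_6 = 10.2483
D_7 = 11.0754
D_8 = 11.9691
TV_8 = 12.4252/(0.0814−0.0381) = 286.9551
P₀ = Σ Dₜ/(1+r)ᵗ + TV_8/(1+r)^8 = 202.7710

$202.77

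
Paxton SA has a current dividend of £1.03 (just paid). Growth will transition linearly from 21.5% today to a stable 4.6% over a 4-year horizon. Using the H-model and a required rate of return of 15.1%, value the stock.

£13.58

H-model: P₀ = D₀[(1+g_L) + H(g_S−g_L)]/(r−g_L), with H = 4/2 = 2.
P₀ = 1.03 × [(1+0.046) + 2×(0.215−0.046)] / (0.151−0.046)
   = 1.03 × 1.3840 / 0.105 = 13.5764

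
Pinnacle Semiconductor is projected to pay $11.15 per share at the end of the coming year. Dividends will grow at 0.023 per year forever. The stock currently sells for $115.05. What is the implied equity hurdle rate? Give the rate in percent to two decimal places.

11.99%

Rearranging the constant-growth DDM: r = D₁/P₀ + g.
r = 11.1500 / 115.05 + 0.023 = 0.09691 + 0.023 = 0.11991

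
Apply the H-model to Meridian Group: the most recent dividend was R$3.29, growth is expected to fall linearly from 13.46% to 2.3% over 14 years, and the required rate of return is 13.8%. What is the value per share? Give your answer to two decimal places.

R$51.62

H-model: P₀ = D₀[(1+g_L) + H(g_S−g_L)]/(r−g_L), with H = 14/2 = 7.
P₀ = 3.29 × [(1+0.023) + 7×(0.1346−0.023)] / (0.138−0.023)
   = 3.29 × 1.8042 / 0.115 = 51.6158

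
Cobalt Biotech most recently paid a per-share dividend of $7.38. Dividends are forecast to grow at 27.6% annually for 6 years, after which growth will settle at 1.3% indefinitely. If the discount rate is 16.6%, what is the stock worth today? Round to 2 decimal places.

Two-stage DDM. Project D₁…D_6 at 0.276, terminal growth 0.013, discount at r = 0.166.
D_1 = 9.4169
D_2 = 12.0159
D_3 = 15.3323
D_4 = 19.5641
D_5 = 24.9637
D_6 = 31.8537
Terminal value at t=6: TV = D_7/(r−g) = 32.2678/(0.166−0.013) = 210.9009
P₀ = 9.4169/(1+0.166)^1 + 12.0159/(1+0.166)^2 + 15.3323/(1+0.166)^3 + 19.5641/(1+0.166)^4 + 24.9637/(1+0.166)^5 + 31.8537/(1+0.166)^6 + 210.9009/(1+0.166)^6 = 145.3533

$145.35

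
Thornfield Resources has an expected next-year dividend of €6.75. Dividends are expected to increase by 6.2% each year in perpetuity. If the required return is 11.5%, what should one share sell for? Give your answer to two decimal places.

€127.36

Gordon growth model: P₀ = D₁/(r − g), with D₁ = 6.75 given directly.
P₀ = 6.7500 / (0.115 − 0.062) = 6.7500 / 0.053 = 127.3585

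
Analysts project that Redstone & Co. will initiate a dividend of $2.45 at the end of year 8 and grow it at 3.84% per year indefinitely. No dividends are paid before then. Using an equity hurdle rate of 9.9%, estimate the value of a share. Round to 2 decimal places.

$20.88

Deferred-dividend DDM. At t=7 the remaining stream is a growing perpetuity with first payment D_8 = 2.45.
V_7 = D_8/(r−g) = 2.45/(0.099−0.0384) = 40.4290
P₀ = V_7/(1+r)^7 = 40.4290/(1+0.099)^7 = 20.8790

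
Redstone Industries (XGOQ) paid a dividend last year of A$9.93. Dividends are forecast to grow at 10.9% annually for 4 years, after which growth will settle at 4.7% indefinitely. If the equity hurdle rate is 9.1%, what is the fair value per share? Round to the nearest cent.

A$293.66

Two-stage DDM. Project D₁…D_4 at 0.109, terminal growth 0.047, discount at r = 0.091.
D_1 = 11.0124
D_2 = 12.2127
D_3 = 13.5439
D_4 = 15.0202
Terminal value at t=4: TV = D_5/(r−g) = 15.7261/(0.091−0.047) = 357.4123
P₀ = 11.0124/(1+0.091)^1 + 12.2127/(1+0.091)^2 + 13.5439/(1+0.091)^3 + 15.0202/(1+0.091)^4 + 357.4123/(1+0.091)^4 = 293.6584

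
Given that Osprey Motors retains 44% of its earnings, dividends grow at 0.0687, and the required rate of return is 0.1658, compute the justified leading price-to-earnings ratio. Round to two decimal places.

5.77

Payout ratio b = 1 − 0.44 = 0.56.
Justified leading P/E = b/(r−g) = 0.56/(0.1658−0.0687) = 5.7673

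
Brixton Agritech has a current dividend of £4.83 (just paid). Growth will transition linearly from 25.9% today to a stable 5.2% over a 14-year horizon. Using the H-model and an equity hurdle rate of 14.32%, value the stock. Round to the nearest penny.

£132.45

H-model: P₀ = D₀[(1+g_L) + H(g_S−g_L)]/(r−g_L), with H = 14/2 = 7.
P₀ = 4.83 × [(1+0.052) + 7×(0.259−0.052)] / (0.1432−0.052)
   = 4.83 × 2.5010 / 0.0912 = 132.4543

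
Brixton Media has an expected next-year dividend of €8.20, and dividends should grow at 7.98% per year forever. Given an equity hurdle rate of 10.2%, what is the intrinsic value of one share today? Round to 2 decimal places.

€369.37

Gordon growth model: P₀ = D₁/(r − g), with D₁ = 8.20 given directly.
P₀ = 8.2000 / (0.102 − 0.0798) = 8.2000 / 0.0222 = 369.3694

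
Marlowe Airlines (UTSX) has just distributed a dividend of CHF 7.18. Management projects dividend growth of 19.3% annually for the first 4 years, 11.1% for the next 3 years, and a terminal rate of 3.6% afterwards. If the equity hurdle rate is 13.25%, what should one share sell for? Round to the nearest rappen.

Three-stage DDM. Project D₁…D_7; terminal Gordon value at t=7 with g = 0.036; discount at r = 0.1325.
D_1 = 8.5657
D_2 = 10.2189
D_3 = 12.1912
D_4 = 14.5441
D_5 = 16.1585
D_6 = 17.9521
D_7 = 19.9447
TV_7 = 20.6628/(0.1325−0.036) = 214.1218
P₀ = Σ Dₜ/(1+r)ᵗ + TV_7/(1+r)^7 = 147.9142

CHF 147.91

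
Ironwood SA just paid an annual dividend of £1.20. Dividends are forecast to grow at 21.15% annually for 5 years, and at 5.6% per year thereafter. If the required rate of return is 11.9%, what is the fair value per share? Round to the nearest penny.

Two-stage DDM. Project D₁…D_5 at 0.2115, terminal growth 0.056, discount at r = 0.119.
D_1 = 1.4538
D_2 = 1.7613
D_3 = 2.1338
D_4 = 2.5851
D_5 = 3.1318
Terminal value at t=5: TV = D_6/(r−g) = 3.3072/(0.119−0.056) = 52.4955
P₀ = 1.4538/(1+0.119)^1 + 1.7613/(1+0.119)^2 + 2.1338/(1+0.119)^3 + 2.5851/(1+0.119)^4 + 3.1318/(1+0.119)^5 + 52.4955/(1+0.119)^5 = 37.5831

£37.58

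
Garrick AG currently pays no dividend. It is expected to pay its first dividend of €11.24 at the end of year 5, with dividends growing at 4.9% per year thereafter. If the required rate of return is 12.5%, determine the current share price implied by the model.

Deferred-dividend DDM. At t=4 the remaining stream is a growing perpetuity with first payment D_5 = 11.24.
V_4 = D_5/(r−g) = 11.24/(0.125−0.049) = 147.8947
P₀ = V_4/(1+r)^4 = 147.8947/(1+0.125)^4 = 92.3300

€92.33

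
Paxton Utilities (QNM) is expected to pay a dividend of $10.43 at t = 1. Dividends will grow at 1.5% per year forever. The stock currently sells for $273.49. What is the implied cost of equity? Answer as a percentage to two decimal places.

5.31%

Rearranging the constant-growth DDM: r = D₁/P₀ + g.
r = 10.4300 / 273.49 + 0.015 = 0.03814 + 0.015 = 0.05314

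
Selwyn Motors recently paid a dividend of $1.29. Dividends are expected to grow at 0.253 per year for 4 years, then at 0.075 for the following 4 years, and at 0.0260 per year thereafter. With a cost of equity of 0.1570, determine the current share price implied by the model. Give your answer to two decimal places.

Three-stage DDM. Project D₁…D_8; terminal Gordon value at t=8 with g = 0.026; discount at r = 0.157.
D_1 = 1.6164
D_2 = 2.0253
D_3 = 2.5377
D_4 = 3.1798
D_5 = 3.4182
D_6 = 3.6746
D_7 = 3.9502
D_8 = 4.2465
TV_8 = 4.3569/(0.157−0.026) = 33.2586
P₀ = Σ Dₜ/(1+r)ᵗ + TV_8/(1+r)^8 = 22.6062

$22.61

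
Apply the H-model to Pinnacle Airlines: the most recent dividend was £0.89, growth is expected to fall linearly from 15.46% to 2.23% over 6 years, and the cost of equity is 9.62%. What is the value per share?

£17.09

H-model: P₀ = D₀[(1+g_L) + H(g_S−g_L)]/(r−g_L), with H = 6/2 = 3.
P₀ = 0.89 × [(1+0.0223) + 3×(0.1546−0.0223)] / (0.0962−0.0223)
   = 0.89 × 1.4192 / 0.0739 = 17.0919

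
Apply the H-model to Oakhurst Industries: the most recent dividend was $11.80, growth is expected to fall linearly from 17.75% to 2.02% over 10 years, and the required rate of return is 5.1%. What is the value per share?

$692.18

H-model: P₀ = D₀[(1+g_L) + H(g_S−g_L)]/(r−g_L), with H = 10/2 = 5.
P₀ = 11.80 × [(1+0.0202) + 5×(0.1775−0.0202)] / (0.051−0.0202)
   = 11.80 × 1.8067 / 0.0308 = 692.1773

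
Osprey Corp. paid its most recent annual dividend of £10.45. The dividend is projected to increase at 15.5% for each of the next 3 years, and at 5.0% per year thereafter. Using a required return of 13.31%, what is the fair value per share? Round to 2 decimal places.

Two-stage DDM. Project D₁…D_3 at 0.155, terminal growth 0.05, discount at r = 0.1331.
D_1 = 12.0697
D_2 = 13.9406
D_3 = 16.1013
Terminal value at t=3: TV = D_4/(r−g) = 16.9064/(0.1331−0.05) = 203.4466
P₀ = 12.0697/(1+0.1331)^1 + 13.9406/(1+0.1331)^2 + 16.1013/(1+0.1331)^3 + 203.4466/(1+0.1331)^3 = 172.4222

£172.42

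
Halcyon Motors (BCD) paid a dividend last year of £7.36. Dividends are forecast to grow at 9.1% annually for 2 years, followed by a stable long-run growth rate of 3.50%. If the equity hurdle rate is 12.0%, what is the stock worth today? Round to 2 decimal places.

£99.19

Two-stage DDM. Project D₁…D_2 at 0.091, terminal growth 0.035, discount at r = 0.12.
D_1 = 8.0298
D_2 = 8.7605
Terminal value at t=2: TV = D_3/(r−g) = 9.0671/(0.12−0.035) = 106.6716
P₀ = 8.0298/(1+0.12)^1 + 8.7605/(1+0.12)^2 + 106.6716/(1+0.12)^2 = 99.1912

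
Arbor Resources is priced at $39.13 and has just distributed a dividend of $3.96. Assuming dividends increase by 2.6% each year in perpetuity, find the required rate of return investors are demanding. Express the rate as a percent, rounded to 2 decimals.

12.98%

Rearranging the constant-growth DDM: r = D₁/P₀ + g.
D₁ = 3.96 × (1 + 0.026) = 4.0630.
r = 4.0630 / 39.13 + 0.026 = 0.10383 + 0.026 = 0.12983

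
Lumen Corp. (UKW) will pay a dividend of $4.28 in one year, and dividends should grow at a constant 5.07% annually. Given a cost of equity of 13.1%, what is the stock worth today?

Gordon growth model: P₀ = D₁/(r − g), with D₁ = 4.28 given directly.
P₀ = 4.2800 / (0.131 − 0.0507) = 4.2800 / 0.0803 = 53.3001

$53.30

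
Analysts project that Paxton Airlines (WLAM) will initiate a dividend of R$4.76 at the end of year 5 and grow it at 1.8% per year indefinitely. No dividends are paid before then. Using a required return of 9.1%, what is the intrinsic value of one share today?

Deferred-dividend DDM. At t=4 the remaining stream is a growing perpetuity with first payment D_5 = 4.76.
V_4 = D_5/(r−g) = 4.76/(0.091−0.018) = 65.2055
P₀ = V_4/(1+r)^4 = 65.2055/(1+0.091)^4 = 46.0241

R$46.02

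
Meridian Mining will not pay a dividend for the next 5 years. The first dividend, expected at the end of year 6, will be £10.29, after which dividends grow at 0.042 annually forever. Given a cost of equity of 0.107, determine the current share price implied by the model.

£95.23

Deferred-dividend DDM. At t=5 the remaining stream is a growing perpetuity with first payment D_6 = 10.29.
V_5 = D_6/(r−g) = 10.29/(0.107−0.042) = 158.3077
P₀ = V_5/(1+r)^5 = 158.3077/(1+0.107)^5 = 95.2278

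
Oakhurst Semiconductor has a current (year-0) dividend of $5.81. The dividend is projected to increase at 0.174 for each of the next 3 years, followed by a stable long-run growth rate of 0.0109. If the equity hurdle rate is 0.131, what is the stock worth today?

$73.49

Two-stage DDM. Project D₁…D_3 at 0.174, terminal growth 0.0109, discount at r = 0.131.
D_1 = 6.8209
D_2 = 8.0078
D_3 = 9.4011
Terminal value at t=3: TV = D_4/(r−g) = 9.5036/(0.131−0.0109) = 79.1308
P₀ = 6.8209/(1+0.131)^1 + 8.0078/(1+0.131)^2 + 9.4011/(1+0.131)^3 + 79.1308/(1+0.131)^3 = 73.4856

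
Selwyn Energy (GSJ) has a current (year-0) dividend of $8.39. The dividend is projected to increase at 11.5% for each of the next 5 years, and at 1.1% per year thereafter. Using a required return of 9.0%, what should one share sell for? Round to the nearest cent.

$165.19

Two-stage DDM. Project D₁…D_5 at 0.115, terminal growth 0.011, discount at r = 0.09.
D_1 = 9.3549
D_2 = 10.4307
D_3 = 11.6302
D_4 = 12.9677
D_5 = 14.4589
Terminal value at t=5: TV = D_6/(r−g) = 14.6180/(0.09−0.011) = 185.0378
P₀ = 9.3549/(1+0.09)^1 + 10.4307/(1+0.09)^2 + 11.6302/(1+0.09)^3 + 12.9677/(1+0.09)^4 + 14.4589/(1+0.09)^5 + 185.0378/(1+0.09)^5 = 165.1881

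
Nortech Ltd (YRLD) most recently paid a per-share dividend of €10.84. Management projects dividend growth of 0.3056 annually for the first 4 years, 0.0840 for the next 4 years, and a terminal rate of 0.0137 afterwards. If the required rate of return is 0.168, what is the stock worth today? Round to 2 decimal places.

€196.58

Three-stage DDM. Project D₁…D_8; terminal Gordon value at t=8 with g = 0.0137; discount at r = 0.168.
D_1 = 14.1527
D_2 = 18.4778
D_3 = 24.1246
D_4 = 31.4970
D_5 = 34.1428
D_6 = 37.0108
D_7 = 40.1197
D_8 = 43.4898
TV_8 = 44.0856/(0.168−0.0137) = 285.7133
P₀ = Σ Dₜ/(1+r)ᵗ + TV_8/(1+r)^8 = 196.5814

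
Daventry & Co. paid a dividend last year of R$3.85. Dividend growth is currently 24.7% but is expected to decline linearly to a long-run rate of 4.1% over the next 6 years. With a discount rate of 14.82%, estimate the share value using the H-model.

R$59.58

H-model: P₀ = D₀[(1+g_L) + H(g_S−g_L)]/(r−g_L), with H = 6/2 = 3.
P₀ = 3.85 × [(1+0.041) + 3×(0.247−0.041)] / (0.1482−0.041)
   = 3.85 × 1.6590 / 0.1072 = 59.5816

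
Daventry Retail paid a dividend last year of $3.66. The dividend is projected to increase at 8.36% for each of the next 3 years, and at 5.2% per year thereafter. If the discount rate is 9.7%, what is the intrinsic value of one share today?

Two-stage DDM. Project D₁…D_3 at 0.0836, terminal growth 0.052, discount at r = 0.097.
D_1 = 3.9660
D_2 = 4.2975
D_3 = 4.6568
Terminal value at t=3: TV = D_4/(r−g) = 4.8990/(0.097−0.052) = 108.8658
P₀ = 3.9660/(1+0.097)^1 + 4.2975/(1+0.097)^2 + 4.6568/(1+0.097)^3 + 108.8658/(1+0.097)^3 = 93.1793

$93.18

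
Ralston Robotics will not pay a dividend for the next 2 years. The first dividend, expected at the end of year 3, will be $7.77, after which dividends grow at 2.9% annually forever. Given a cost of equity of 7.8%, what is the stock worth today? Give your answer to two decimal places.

Deferred-dividend DDM. At t=2 the remaining stream is a growing perpetuity with first payment D_3 = 7.77.
V_2 = D_3/(r−g) = 7.77/(0.078−0.029) = 158.5714
P₀ = V_2/(1+r)^2 = 158.5714/(1+0.078)^2 = 136.4544

$136.45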